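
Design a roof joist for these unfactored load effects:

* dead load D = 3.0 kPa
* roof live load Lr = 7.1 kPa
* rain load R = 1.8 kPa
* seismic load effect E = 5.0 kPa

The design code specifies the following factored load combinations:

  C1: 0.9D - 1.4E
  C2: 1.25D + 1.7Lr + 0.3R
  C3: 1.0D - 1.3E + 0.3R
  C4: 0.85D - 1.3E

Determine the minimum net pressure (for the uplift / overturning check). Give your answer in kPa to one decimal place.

C1: 0.9(3.0) - 1.4(5.0) = 2.7 - 7.0 = -4.3
C2: 1.25(3.0) + 1.7(7.1) + 0.3(1.8) = 3.8 + 12.1 + 0.5 = 16.4
C3: 1.0(3.0) - 1.3(5.0) + 0.3(1.8) = 3.0 - 6.5 + 0.5 = -3.0
C4: 0.85(3.0) - 1.3(5.0) = -4.0
Combination 1 gives the minimum: -4.3 kPa.

-4.3 kPa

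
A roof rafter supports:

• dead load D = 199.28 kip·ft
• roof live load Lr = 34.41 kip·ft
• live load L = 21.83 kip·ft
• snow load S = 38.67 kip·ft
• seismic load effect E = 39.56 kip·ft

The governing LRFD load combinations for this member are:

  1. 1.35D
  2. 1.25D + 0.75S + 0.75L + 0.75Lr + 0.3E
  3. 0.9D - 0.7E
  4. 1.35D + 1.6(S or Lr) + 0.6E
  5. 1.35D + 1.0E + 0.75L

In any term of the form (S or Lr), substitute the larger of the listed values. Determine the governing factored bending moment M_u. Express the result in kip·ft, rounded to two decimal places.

(S or Lr) → S = 38.67 kip·ft.
1. 1.35(199.28) = 269.03
2. 1.25(199.28) + 0.75(38.67) + 0.75(21.83) + 0.75(34.41) + 0.3(39.56) = 332.15
3. 0.9(199.28) - 0.7(39.56) = 151.66
4. 1.35(199.28) + 1.6(38.67) + 0.6(39.56) = 354.64
5. 1.35(199.28) + 1.0(39.56) + 0.75(21.83) = 324.96
Maximum is from combination 4.

354.64 kip·ft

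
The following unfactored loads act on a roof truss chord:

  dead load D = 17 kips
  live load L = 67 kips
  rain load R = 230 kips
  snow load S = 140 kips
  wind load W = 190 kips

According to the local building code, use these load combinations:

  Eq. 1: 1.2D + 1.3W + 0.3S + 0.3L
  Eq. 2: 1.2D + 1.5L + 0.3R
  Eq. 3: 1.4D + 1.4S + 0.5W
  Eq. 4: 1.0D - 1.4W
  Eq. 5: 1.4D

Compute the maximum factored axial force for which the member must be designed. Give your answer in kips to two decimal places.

329.50 kips

Eq. 1: 1.2(17) + 1.3(190) + 0.3(140) + 0.3(67) = 20.40 + 247.00 + 42.00 + 20.10 = 329.50
Eq. 2: 1.2(17) + 1.5(67) + 0.3(230) = 20.40 + 100.50 + 69.00 = 189.90
Eq. 3: 1.4(17) + 1.4(140) + 0.5(190) = 23.80 + 196.00 + 95.00 = 314.80
Eq. 4: 1.0(17) - 1.4(190) = 17.00 - 266.00 = -249.00
Eq. 5: 1.4(17) = 23.80
Maximum is from combination 1.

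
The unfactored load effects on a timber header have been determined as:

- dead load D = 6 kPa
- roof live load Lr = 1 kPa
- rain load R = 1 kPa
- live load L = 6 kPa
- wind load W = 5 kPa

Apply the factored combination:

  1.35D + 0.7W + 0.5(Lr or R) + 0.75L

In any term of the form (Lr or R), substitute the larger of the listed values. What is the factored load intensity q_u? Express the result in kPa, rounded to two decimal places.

(Lr or R) → Lr = 1 kPa.
1.35(6) + 0.7(5) + 0.5(1) + 0.75(6) = 16.60
q_u = 16.60 kPa.

16.60 kPa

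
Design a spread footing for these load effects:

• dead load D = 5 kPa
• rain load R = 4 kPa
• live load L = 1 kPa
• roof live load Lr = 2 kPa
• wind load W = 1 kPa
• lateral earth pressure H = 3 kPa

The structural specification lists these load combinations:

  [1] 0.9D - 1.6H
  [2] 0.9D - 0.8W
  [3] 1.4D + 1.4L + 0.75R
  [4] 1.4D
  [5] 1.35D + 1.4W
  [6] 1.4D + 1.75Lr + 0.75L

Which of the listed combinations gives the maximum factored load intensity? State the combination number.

[1] 0.9(5) - 1.6(3) = 4.5 - 4.8 = -0.3
[2] 0.9(5) - 0.8(1) = 4.5 - 0.8 = 3.7
[3] 1.4(5) + 1.4(1) + 0.75(4) = 7.0 + 1.4 + 3.0 = 11.4
[4] 1.4(5) = 7.0
[5] 1.35(5) + 1.4(1) = 6.8 + 1.4 = 8.2
[6] 1.4(5) + 1.75(2) + 0.75(1) = 7.0 + 3.5 + 0.8 = 11.3
The largest value is 11.4 kPa from combination 3.

Combination 3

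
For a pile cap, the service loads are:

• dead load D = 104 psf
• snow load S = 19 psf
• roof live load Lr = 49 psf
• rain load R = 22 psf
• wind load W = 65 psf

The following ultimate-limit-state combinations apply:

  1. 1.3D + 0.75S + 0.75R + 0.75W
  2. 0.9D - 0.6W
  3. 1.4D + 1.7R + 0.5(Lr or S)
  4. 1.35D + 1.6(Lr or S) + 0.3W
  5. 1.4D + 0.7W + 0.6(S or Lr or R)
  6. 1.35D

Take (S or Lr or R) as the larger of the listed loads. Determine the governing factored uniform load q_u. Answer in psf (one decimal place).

(Lr or S) → Lr = 49 psf; (S or Lr or R) → Lr = 49 psf.
1. 1.3(104) + 0.75(19) + 0.75(22) + 0.75(65) = 214.7
2. 0.9(104) - 0.6(65) = 93.6 - 39.0 = 54.6
3. 1.4(104) + 1.7(22) + 0.5(49) = 145.6 + 37.4 + 24.5 = 207.5
4. 1.35(104) + 1.6(49) + 0.3(65) = 140.4 + 78.4 + 19.5 = 238.3
5. 1.4(104) + 0.7(65) + 0.6(49) = 145.6 + 45.5 + 29.4 = 220.5
6. 1.35(104) = 140.4
The controlling combination is 4, giving 238.3 psf.

238.3 psf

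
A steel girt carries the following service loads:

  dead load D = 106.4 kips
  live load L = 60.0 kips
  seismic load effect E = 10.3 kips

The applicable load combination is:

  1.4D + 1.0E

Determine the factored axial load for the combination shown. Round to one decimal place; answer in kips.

1.4(106.4) + 1.0(10.3) = 149.0 + 10.3 = 159.3
P_u = 159.3 kips.

159.3 kips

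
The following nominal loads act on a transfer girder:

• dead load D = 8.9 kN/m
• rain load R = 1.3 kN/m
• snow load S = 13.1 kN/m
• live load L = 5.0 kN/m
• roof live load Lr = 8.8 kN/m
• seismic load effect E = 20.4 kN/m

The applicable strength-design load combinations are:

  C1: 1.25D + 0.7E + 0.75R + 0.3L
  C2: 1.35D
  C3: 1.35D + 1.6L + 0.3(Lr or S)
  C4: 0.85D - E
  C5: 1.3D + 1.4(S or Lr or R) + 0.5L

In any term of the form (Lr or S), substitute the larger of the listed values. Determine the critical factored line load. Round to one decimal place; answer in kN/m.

(Lr or S) → S = 13.1 kN/m; (S or Lr or R) → S = 13.1 kN/m.
C1: 1.25(8.9) + 0.7(20.4) + 0.75(1.3) + 0.3(5.0) = 27.9
C2: 1.35(8.9) = 12.0
C3: 1.35(8.9) + 1.6(5.0) + 0.3(13.1) = 23.9
C4: 0.85(8.9) - 1.0(20.4) = -12.8
C5: 1.3(8.9) + 1.4(13.1) + 0.5(5.0) = 32.4
The controlling combination is 5, giving 32.4 kN/m.

32.4 kN/m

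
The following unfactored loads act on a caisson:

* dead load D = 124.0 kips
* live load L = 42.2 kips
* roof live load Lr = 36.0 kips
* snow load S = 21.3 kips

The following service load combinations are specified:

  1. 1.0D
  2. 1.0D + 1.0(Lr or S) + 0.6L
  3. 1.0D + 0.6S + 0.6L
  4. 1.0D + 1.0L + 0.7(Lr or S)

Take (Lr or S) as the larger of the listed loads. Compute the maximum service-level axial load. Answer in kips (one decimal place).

191.4 kips

(Lr or S) → Lr = 36.0 kips.
1. 1.0(124.0) = 124.0
2. 1.0(124.0) + 1.0(36.0) + 0.6(42.2) = 185.3
3. 1.0(124.0) + 0.6(21.3) + 0.6(42.2) = 162.1
4. 1.0(124.0) + 1.0(42.2) + 0.7(36.0) = 191.4
Combination 4 governs: P = 191.4 kips.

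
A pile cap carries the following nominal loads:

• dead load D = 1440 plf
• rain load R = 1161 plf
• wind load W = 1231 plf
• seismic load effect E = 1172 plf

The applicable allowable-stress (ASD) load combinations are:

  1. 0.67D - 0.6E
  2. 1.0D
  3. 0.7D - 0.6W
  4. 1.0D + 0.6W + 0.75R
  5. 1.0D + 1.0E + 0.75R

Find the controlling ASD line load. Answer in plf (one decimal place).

1. 0.67(1440) - 0.6(1172) = 964.8 - 703.2 = 261.6
2. 1.0(1440) = 1440.0
3. 0.7(1440) - 0.6(1231) = 1008.0 - 738.6 = 269.4
4. 1.0(1440) + 0.6(1231) + 0.75(1161) = 1440.0 + 738.6 + 870.8 = 3049.4
5. 1.0(1440) + 1.0(1172) + 0.75(1161) = 1440.0 + 1172.0 + 870.8 = 3482.8
The controlling combination is 5, giving 3482.8 plf.

3482.8 plf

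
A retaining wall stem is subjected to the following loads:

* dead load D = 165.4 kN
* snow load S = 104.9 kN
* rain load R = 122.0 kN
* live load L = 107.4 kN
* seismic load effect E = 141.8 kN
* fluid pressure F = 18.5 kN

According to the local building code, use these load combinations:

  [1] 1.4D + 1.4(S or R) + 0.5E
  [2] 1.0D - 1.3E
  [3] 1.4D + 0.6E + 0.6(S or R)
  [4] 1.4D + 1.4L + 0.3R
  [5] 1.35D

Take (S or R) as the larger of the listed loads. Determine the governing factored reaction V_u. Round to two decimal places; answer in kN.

(S or R) → R = 122.0 kN.
[1] 1.4(165.4) + 1.4(122.0) + 0.5(141.8) = 231.56 + 170.80 + 70.90 = 473.26
[2] 1.0(165.4) - 1.3(141.8) = 165.40 - 184.34 = -18.94
[3] 1.4(165.4) + 0.6(141.8) + 0.6(122.0) = 231.56 + 85.08 + 73.20 = 389.84
[4] 1.4(165.4) + 1.4(107.4) + 0.3(122.0) = 231.56 + 150.36 + 36.60 = 418.52
[5] 1.35(165.4) = 223.29
Combination 1 governs: V_u = 473.26 kN.

473.26 kN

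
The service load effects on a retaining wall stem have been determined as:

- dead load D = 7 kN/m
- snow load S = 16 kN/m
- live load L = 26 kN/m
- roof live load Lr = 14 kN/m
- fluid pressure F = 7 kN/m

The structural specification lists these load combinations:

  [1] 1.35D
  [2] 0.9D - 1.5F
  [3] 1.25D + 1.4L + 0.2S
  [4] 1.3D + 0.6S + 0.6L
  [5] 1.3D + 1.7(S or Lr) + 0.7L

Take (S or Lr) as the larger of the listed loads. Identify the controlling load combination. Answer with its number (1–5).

Combination 5

(S or Lr) → S = 16 kN/m.
[1] 1.35(7) = 9.45
[2] 0.9(7) - 1.5(7) = 6.30 - 10.50 = -4.20
[3] 1.25(7) + 1.4(26) + 0.2(16) = 8.75 + 36.40 + 3.20 = 48.35
[4] 1.3(7) + 0.6(16) + 0.6(26) = 9.10 + 9.60 + 15.60 = 34.30
[5] 1.3(7) + 1.7(16) + 0.7(26) = 9.10 + 27.20 + 18.20 = 54.50
The largest value is 54.50 kN/m from combination 5.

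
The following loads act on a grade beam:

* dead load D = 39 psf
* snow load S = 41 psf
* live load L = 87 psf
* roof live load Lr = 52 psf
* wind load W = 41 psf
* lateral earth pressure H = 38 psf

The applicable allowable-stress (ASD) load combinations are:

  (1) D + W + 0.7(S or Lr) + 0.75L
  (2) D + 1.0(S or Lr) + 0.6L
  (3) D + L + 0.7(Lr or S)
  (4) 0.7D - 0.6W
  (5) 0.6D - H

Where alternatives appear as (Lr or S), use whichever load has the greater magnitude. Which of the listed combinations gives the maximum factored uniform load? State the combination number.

(S or Lr) → Lr = 52 psf; (Lr or S) → Lr = 52 psf.
(1) 1.0(39) + 1.0(41) + 0.7(52) + 0.75(87) = 39.00 + 41.00 + 36.40 + 65.25 = 181.65
(2) 1.0(39) + 1.0(52) + 0.6(87) = 39.00 + 52.00 + 52.20 = 143.20
(3) 1.0(39) + 1.0(87) + 0.7(52) = 39.00 + 87.00 + 36.40 = 162.40
(4) 0.7(39) - 0.6(41) = 27.30 - 24.60 = 2.70
(5) 0.6(39) - 1.0(38) = 23.40 - 38.00 = -14.60
The largest value is 181.65 psf from combination 1.

Combination 1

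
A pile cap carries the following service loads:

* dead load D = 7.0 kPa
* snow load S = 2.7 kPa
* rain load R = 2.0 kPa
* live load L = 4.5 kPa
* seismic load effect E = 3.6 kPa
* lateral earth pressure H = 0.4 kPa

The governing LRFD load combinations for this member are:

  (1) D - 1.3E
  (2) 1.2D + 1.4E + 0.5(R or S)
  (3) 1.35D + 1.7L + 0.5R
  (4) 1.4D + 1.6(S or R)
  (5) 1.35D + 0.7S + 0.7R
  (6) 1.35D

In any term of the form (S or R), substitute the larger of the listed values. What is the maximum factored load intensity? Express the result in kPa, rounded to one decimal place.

(R or S) → S = 2.7 kPa; (S or R) → S = 2.7 kPa.
(1) 1.0(7.0) - 1.3(3.6) = 7.0 - 4.7 = 2.3
(2) 1.2(7.0) + 1.4(3.6) + 0.5(2.7) = 8.4 + 5.0 + 1.4 = 14.8
(3) 1.35(7.0) + 1.7(4.5) + 0.5(2.0) = 18.1
(4) 1.4(7.0) + 1.6(2.7) = 9.8 + 4.3 = 14.1
(5) 1.35(7.0) + 0.7(2.7) + 0.7(2.0) = 12.7
(6) 1.35(7.0) = 9.5
Maximum is from combination 3.

18.1 kPa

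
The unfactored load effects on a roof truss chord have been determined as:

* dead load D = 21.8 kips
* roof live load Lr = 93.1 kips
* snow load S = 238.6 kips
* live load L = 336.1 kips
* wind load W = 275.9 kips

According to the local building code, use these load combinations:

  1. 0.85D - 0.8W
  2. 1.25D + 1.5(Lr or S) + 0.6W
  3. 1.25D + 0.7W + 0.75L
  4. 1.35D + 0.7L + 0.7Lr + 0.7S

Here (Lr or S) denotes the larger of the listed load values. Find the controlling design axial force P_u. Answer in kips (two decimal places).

(Lr or S) → S = 238.6 kips.
1. 0.85(21.8) - 0.8(275.9) = 18.53 - 220.72 = -202.19
2. 1.25(21.8) + 1.5(238.6) + 0.6(275.9) = 27.25 + 357.90 + 165.54 = 550.69
3. 1.25(21.8) + 0.7(275.9) + 0.75(336.1) = 27.25 + 193.13 + 252.08 = 472.46
4. 1.35(21.8) + 0.7(336.1) + 0.7(93.1) + 0.7(238.6) = 29.43 + 235.27 + 65.17 + 167.02 = 496.89
Maximum is from combination 2.

550.69 kips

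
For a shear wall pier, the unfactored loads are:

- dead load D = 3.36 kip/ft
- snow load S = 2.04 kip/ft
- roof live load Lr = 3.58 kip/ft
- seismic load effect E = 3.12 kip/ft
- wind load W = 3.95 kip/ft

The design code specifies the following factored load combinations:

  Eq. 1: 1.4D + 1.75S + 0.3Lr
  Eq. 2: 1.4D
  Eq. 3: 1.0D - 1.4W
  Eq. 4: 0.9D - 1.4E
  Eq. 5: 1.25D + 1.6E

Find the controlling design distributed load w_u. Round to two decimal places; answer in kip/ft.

9.35 kip/ft

Eq. 1: 1.4(3.36) + 1.75(2.04) + 0.3(3.58) = 9.35
Eq. 2: 1.4(3.36) = 4.70
Eq. 3: 1.0(3.36) - 1.4(3.95) = -2.17
Eq. 4: 0.9(3.36) - 1.4(3.12) = -1.34
Eq. 5: 1.25(3.36) + 1.6(3.12) = 9.19
The controlling combination is 1, giving 9.35 kip/ft.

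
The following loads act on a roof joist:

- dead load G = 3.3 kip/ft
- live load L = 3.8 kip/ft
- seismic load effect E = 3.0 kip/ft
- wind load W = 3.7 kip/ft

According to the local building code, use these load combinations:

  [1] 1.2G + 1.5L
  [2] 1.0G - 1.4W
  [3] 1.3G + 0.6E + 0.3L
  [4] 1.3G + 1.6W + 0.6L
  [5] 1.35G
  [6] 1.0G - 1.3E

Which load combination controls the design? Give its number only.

Combination 4

[1] 1.2(3.3) + 1.5(3.8) = 3.96 + 5.70 = 9.66
[2] 1.0(3.3) - 1.4(3.7) = 3.30 - 5.18 = -1.88
[3] 1.3(3.3) + 0.6(3.0) + 0.3(3.8) = 4.29 + 1.80 + 1.14 = 7.23
[4] 1.3(3.3) + 1.6(3.7) + 0.6(3.8) = 4.29 + 5.92 + 2.28 = 12.49
[5] 1.35(3.3) = 4.46
[6] 1.0(3.3) - 1.3(3.0) = 3.30 - 3.90 = -0.60
The largest value is 12.49 kip/ft from combination 4.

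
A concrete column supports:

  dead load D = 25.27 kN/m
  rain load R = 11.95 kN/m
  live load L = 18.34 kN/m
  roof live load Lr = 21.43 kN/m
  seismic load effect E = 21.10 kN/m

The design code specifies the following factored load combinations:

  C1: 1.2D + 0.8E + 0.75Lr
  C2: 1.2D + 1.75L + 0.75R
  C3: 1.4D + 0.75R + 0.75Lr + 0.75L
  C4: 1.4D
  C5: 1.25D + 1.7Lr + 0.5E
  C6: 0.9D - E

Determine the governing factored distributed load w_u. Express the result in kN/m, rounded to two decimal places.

78.57 kN/m

C1: 1.2(25.27) + 0.8(21.10) + 0.75(21.43) = 63.28
C2: 1.2(25.27) + 1.75(18.34) + 0.75(11.95) = 30.32 + 32.10 + 8.96 = 71.38
C3: 1.4(25.27) + 0.75(11.95) + 0.75(21.43) + 0.75(18.34) = 35.38 + 8.96 + 16.07 + 13.76 = 74.17
C4: 1.4(25.27) = 35.38
C5: 1.25(25.27) + 1.7(21.43) + 0.5(21.10) = 31.59 + 36.43 + 10.55 = 78.57
C6: 0.9(25.27) - 1.0(21.10) = 22.74 - 21.10 = 1.64
Combination 5 governs: w_u = 78.57 kN/m.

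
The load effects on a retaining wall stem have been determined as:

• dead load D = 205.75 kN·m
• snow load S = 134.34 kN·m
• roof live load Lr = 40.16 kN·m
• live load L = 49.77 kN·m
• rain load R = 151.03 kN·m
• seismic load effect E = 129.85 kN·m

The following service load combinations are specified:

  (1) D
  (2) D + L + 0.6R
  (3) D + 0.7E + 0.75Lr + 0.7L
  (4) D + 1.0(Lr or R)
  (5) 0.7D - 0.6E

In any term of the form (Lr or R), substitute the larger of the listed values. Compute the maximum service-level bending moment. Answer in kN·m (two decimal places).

(Lr or R) → R = 151.03 kN·m.
(1) 1.0(205.75) = 205.75
(2) 1.0(205.75) + 1.0(49.77) + 0.6(151.03) = 346.14
(3) 1.0(205.75) + 0.7(129.85) + 0.75(40.16) + 0.7(49.77) = 361.60
(4) 1.0(205.75) + 1.0(151.03) = 356.78
(5) 0.7(205.75) - 0.6(129.85) = 66.12
Maximum is from combination 3.

361.60 kN·m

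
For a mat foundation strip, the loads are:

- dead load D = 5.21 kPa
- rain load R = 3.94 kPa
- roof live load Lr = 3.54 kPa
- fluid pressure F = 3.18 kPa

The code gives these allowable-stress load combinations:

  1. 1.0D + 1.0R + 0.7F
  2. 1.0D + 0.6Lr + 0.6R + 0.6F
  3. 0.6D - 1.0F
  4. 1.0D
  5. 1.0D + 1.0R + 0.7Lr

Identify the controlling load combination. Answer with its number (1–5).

1. 1.0(5.21) + 1.0(3.94) + 0.7(3.18) = 5.21 + 3.94 + 2.23 = 11.38
2. 1.0(5.21) + 0.6(3.54) + 0.6(3.94) + 0.6(3.18) = 11.61
3. 0.6(5.21) - 1.0(3.18) = 3.13 - 3.18 = -0.05
4. 1.0(5.21) = 5.21
5. 1.0(5.21) + 1.0(3.94) + 0.7(3.54) = 5.21 + 3.94 + 2.48 = 11.63
The largest value is 11.63 kPa from combination 5.

Combination 5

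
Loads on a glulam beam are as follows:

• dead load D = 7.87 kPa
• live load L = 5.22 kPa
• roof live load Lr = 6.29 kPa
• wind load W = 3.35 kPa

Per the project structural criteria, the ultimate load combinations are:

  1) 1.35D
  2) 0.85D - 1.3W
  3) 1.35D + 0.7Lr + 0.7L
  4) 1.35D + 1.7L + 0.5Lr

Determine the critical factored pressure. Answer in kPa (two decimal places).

1) 1.35(7.87) = 10.62
2) 0.85(7.87) - 1.3(3.35) = 6.69 - 4.36 = 2.33
3) 1.35(7.87) + 0.7(6.29) + 0.7(5.22) = 18.68
4) 1.35(7.87) + 1.7(5.22) + 0.5(6.29) = 10.62 + 8.87 + 3.15 = 22.64
Combination 4 governs: p_u = 22.64 kPa.

22.64 kPa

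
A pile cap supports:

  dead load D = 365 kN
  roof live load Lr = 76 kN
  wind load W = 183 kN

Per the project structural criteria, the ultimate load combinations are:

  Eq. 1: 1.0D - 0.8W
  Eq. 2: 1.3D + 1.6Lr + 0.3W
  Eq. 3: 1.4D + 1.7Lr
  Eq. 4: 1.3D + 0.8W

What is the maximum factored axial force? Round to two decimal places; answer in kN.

Eq. 1: 1.0(365) - 0.8(183) = 365.00 - 146.40 = 218.60
Eq. 2: 1.3(365) + 1.6(76) + 0.3(183) = 474.50 + 121.60 + 54.90 = 651.00
Eq. 3: 1.4(365) + 1.7(76) = 511.00 + 129.20 = 640.20
Eq. 4: 1.3(365) + 0.8(183) = 474.50 + 146.40 = 620.90
The controlling combination is 2, giving 651.00 kN.

651.00 kN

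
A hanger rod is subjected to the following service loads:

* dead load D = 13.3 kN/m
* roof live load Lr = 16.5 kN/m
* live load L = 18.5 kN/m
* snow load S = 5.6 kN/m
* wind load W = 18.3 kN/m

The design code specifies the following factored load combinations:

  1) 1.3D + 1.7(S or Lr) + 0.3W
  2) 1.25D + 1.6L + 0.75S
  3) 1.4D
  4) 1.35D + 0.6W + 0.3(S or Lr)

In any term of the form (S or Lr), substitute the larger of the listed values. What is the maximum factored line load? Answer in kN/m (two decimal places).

(S or Lr) → Lr = 16.5 kN/m.
1) 1.3(13.3) + 1.7(16.5) + 0.3(18.3) = 17.29 + 28.05 + 5.49 = 50.83
2) 1.25(13.3) + 1.6(18.5) + 0.75(5.6) = 16.63 + 29.60 + 4.20 = 50.43
3) 1.4(13.3) = 18.62
4) 1.35(13.3) + 0.6(18.3) + 0.3(16.5) = 17.96 + 10.98 + 4.95 = 33.89
Combination 1 governs: w_u = 50.83 kN/m.

50.83 kN/m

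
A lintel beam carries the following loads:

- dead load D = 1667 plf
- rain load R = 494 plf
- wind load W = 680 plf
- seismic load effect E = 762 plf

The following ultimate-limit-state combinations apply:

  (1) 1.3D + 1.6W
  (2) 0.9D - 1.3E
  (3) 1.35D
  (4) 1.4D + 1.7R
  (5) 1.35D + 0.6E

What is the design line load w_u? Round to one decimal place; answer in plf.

3255.1 plf

(1) 1.3(1667) + 1.6(680) = 3255.1
(2) 0.9(1667) - 1.3(762) = 509.7
(3) 1.35(1667) = 2250.5
(4) 1.4(1667) + 1.7(494) = 3173.6
(5) 1.35(1667) + 0.6(762) = 2707.7
Maximum is from combination 1.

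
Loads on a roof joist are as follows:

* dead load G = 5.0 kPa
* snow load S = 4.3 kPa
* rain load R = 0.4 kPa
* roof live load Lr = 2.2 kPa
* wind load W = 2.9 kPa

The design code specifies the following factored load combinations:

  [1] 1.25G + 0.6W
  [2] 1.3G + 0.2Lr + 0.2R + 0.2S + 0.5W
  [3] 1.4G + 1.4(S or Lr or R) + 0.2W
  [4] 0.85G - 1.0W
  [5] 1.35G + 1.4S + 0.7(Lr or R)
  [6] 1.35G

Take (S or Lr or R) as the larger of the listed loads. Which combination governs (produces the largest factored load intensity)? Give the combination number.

Combination 5

(S or Lr or R) → S = 4.3 kPa; (Lr or R) → Lr = 2.2 kPa.
[1] 1.25(5.0) + 0.6(2.9) = 6.25 + 1.74 = 7.99
[2] 1.3(5.0) + 0.2(2.2) + 0.2(0.4) + 0.2(4.3) + 0.5(2.9) = 6.50 + 0.44 + 0.08 + 0.86 + 1.45 = 9.33
[3] 1.4(5.0) + 1.4(4.3) + 0.2(2.9) = 7.00 + 6.02 + 0.58 = 13.60
[4] 0.85(5.0) - 1.0(2.9) = 4.25 - 2.90 = 1.35
[5] 1.35(5.0) + 1.4(4.3) + 0.7(2.2) = 6.75 + 6.02 + 1.54 = 14.31
[6] 1.35(5.0) = 6.75
The largest value is 14.31 kPa from combination 5.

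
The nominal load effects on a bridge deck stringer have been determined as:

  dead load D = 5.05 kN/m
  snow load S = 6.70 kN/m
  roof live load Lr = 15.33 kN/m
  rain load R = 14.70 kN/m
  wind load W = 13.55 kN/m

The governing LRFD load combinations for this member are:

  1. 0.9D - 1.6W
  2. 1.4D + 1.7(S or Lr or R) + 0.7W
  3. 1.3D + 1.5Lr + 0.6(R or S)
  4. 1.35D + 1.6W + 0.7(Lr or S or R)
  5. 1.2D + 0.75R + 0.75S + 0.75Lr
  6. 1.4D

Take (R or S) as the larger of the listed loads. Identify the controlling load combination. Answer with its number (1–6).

(S or Lr or R) → Lr = 15.33 kN/m; (R or S) → R = 14.70 kN/m; (Lr or S or R) → Lr = 15.33 kN/m.
1. 0.9(5.05) - 1.6(13.55) = -17.14
2. 1.4(5.05) + 1.7(15.33) + 0.7(13.55) = 42.62
3. 1.3(5.05) + 1.5(15.33) + 0.6(14.70) = 38.38
4. 1.35(5.05) + 1.6(13.55) + 0.7(15.33) = 39.23
5. 1.2(5.05) + 0.75(14.70) + 0.75(6.70) + 0.75(15.33) = 33.61
6. 1.4(5.05) = 7.07
The largest value is 42.62 kN/m from combination 2.

Combination 2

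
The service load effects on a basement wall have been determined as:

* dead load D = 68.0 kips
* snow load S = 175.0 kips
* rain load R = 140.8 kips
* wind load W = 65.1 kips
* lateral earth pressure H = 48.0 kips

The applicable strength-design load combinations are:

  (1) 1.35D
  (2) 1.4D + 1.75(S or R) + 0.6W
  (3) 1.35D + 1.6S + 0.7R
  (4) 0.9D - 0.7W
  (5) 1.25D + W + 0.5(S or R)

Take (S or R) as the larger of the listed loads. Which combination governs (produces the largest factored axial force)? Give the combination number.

Combination 3

(S or R) → S = 175.0 kips.
(1) 1.35(68.0) = 91.80
(2) 1.4(68.0) + 1.75(175.0) + 0.6(65.1) = 95.20 + 306.25 + 39.06 = 440.51
(3) 1.35(68.0) + 1.6(175.0) + 0.7(140.8) = 91.80 + 280.00 + 98.56 = 470.36
(4) 0.9(68.0) - 0.7(65.1) = 61.20 - 45.57 = 15.63
(5) 1.25(68.0) + 1.0(65.1) + 0.5(175.0) = 85.00 + 65.10 + 87.50 = 237.60
The largest value is 470.36 kips from combination 3.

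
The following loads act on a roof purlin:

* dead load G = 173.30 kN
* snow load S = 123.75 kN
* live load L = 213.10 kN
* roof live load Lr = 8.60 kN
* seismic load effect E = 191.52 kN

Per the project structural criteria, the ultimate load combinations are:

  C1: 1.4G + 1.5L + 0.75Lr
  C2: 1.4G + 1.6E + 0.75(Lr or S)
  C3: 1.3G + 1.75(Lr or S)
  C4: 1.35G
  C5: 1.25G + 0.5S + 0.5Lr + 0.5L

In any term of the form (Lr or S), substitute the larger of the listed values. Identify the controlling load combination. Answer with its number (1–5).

(Lr or S) → S = 123.75 kN.
C1: 1.4(173.30) + 1.5(213.10) + 0.75(8.60) = 242.62 + 319.65 + 6.45 = 568.72
C2: 1.4(173.30) + 1.6(191.52) + 0.75(123.75) = 242.62 + 306.43 + 92.81 = 641.86
C3: 1.3(173.30) + 1.75(123.75) = 225.29 + 216.56 = 441.85
C4: 1.35(173.30) = 233.96
C5: 1.25(173.30) + 0.5(123.75) + 0.5(8.60) + 0.5(213.10) = 389.35
The largest value is 641.86 kN from combination 2.

Combination 2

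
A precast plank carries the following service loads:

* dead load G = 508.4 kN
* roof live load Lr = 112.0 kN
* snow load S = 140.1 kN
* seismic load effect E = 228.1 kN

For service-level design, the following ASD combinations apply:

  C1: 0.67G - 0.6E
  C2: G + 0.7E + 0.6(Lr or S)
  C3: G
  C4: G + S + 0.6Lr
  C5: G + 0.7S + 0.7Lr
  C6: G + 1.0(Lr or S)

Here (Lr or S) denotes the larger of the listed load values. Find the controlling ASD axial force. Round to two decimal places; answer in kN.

752.13 kN

(Lr or S) → S = 140.1 kN.
C1: 0.67(508.4) - 0.6(228.1) = 340.63 - 136.86 = 203.77
C2: 1.0(508.4) + 0.7(228.1) + 0.6(140.1) = 508.40 + 159.67 + 84.06 = 752.13
C3: 1.0(508.4) = 508.40
C4: 1.0(508.4) + 1.0(140.1) + 0.6(112.0) = 508.40 + 140.10 + 67.20 = 715.70
C5: 1.0(508.4) + 0.7(140.1) + 0.7(112.0) = 508.40 + 98.07 + 78.40 = 684.87
C6: 1.0(508.4) + 1.0(140.1) = 508.40 + 140.10 = 648.50
Combination 2 governs: N = 752.13 kN.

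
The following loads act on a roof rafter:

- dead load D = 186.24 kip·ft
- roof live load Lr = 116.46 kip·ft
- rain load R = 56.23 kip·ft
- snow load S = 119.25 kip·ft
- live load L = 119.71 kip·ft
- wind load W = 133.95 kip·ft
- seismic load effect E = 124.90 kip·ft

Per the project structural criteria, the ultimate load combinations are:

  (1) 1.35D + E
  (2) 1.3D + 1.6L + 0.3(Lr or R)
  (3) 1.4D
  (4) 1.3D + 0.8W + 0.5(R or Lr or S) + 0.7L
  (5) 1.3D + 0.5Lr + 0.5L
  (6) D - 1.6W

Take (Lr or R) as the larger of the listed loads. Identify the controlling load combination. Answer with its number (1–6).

Combination 4

(Lr or R) → Lr = 116.46 kip·ft; (R or Lr or S) → S = 119.25 kip·ft.
(1) 1.35(186.24) + 1.0(124.90) = 251.42 + 124.90 = 376.32
(2) 1.3(186.24) + 1.6(119.71) + 0.3(116.46) = 242.11 + 191.54 + 34.94 = 468.59
(3) 1.4(186.24) = 260.74
(4) 1.3(186.24) + 0.8(133.95) + 0.5(119.25) + 0.7(119.71) = 492.69
(5) 1.3(186.24) + 0.5(116.46) + 0.5(119.71) = 242.11 + 58.23 + 59.86 = 360.20
(6) 1.0(186.24) - 1.6(133.95) = 186.24 - 214.32 = -28.08
The largest value is 492.69 kip·ft from combination 4.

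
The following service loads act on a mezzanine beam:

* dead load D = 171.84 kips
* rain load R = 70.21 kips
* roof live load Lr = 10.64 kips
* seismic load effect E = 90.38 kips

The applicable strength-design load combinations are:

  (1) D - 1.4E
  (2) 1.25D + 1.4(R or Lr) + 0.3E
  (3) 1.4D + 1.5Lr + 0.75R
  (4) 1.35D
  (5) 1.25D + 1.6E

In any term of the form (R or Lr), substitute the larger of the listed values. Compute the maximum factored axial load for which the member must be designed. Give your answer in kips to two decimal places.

(R or Lr) → R = 70.21 kips.
(1) 1.0(171.84) - 1.4(90.38) = 171.84 - 126.53 = 45.31
(2) 1.25(171.84) + 1.4(70.21) + 0.3(90.38) = 340.21
(3) 1.4(171.84) + 1.5(10.64) + 0.75(70.21) = 309.19
(4) 1.35(171.84) = 231.98
(5) 1.25(171.84) + 1.6(90.38) = 214.80 + 144.61 = 359.41
Combination 5 governs: P_u = 359.41 kips.

359.41 kips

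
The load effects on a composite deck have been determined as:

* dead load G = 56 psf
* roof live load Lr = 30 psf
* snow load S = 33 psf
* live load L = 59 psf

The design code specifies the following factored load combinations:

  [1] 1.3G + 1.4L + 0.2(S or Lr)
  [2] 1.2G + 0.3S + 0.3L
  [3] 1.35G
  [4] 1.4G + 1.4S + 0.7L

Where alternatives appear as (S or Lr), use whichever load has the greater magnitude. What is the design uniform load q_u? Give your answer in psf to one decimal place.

165.9 psf

(S or Lr) → S = 33 psf.
[1] 1.3(56) + 1.4(59) + 0.2(33) = 72.8 + 82.6 + 6.6 = 162.0
[2] 1.2(56) + 0.3(33) + 0.3(59) = 67.2 + 9.9 + 17.7 = 94.8
[3] 1.35(56) = 75.6
[4] 1.4(56) + 1.4(33) + 0.7(59) = 78.4 + 46.2 + 41.3 = 165.9
The controlling combination is 4, giving 165.9 psf.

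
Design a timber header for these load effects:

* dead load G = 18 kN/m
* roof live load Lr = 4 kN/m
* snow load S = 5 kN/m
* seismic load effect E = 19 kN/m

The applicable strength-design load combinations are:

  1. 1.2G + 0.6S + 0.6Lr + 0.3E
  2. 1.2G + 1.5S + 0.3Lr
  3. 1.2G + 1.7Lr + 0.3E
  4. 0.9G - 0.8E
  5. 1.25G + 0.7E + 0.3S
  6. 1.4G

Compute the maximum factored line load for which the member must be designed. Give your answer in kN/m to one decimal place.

37.3 kN/m

1. 1.2(18) + 0.6(5) + 0.6(4) + 0.3(19) = 21.6 + 3.0 + 2.4 + 5.7 = 32.7
2. 1.2(18) + 1.5(5) + 0.3(4) = 21.6 + 7.5 + 1.2 = 30.3
3. 1.2(18) + 1.7(4) + 0.3(19) = 21.6 + 6.8 + 5.7 = 34.1
4. 0.9(18) - 0.8(19) = 16.2 - 15.2 = 1.0
5. 1.25(18) + 0.7(19) + 0.3(5) = 22.5 + 13.3 + 1.5 = 37.3
6. 1.4(18) = 25.2
Maximum is from combination 5.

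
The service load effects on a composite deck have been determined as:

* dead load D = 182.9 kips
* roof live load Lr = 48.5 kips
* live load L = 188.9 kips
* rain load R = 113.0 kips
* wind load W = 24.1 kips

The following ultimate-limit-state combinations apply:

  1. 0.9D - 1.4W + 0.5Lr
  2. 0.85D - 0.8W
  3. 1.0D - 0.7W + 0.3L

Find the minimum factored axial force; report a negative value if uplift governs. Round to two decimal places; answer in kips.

1. 0.9(182.9) - 1.4(24.1) + 0.5(48.5) = 164.61 - 33.74 + 24.25 = 155.12
2. 0.85(182.9) - 0.8(24.1) = 155.47 - 19.28 = 136.19
3. 1.0(182.9) - 0.7(24.1) + 0.3(188.9) = 182.90 - 16.87 + 56.67 = 222.70
Combination 2 gives the minimum: 136.19 kips.

136.19 kips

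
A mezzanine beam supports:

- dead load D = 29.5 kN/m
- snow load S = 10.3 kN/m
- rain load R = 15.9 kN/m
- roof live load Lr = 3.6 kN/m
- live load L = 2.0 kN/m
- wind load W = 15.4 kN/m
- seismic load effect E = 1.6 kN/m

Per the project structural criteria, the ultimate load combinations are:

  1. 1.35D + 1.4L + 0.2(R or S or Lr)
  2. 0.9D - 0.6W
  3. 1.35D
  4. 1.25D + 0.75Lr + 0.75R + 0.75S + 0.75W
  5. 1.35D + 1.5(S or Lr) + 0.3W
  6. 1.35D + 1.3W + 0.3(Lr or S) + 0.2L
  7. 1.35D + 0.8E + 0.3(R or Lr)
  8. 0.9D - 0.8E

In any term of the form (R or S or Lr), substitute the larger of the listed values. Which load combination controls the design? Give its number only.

(R or S or Lr) → R = 15.9 kN/m; (S or Lr) → S = 10.3 kN/m; (Lr or S) → S = 10.3 kN/m; (R or Lr) → R = 15.9 kN/m.
1. 1.35(29.5) + 1.4(2.0) + 0.2(15.9) = 39.8 + 2.8 + 3.2 = 45.8
2. 0.9(29.5) - 0.6(15.4) = 17.3
3. 1.35(29.5) = 39.8
4. 1.25(29.5) + 0.75(3.6) + 0.75(15.9) + 0.75(10.3) + 0.75(15.4) = 36.9 + 2.7 + 11.9 + 7.7 + 11.6 = 70.8
5. 1.35(29.5) + 1.5(10.3) + 0.3(15.4) = 39.8 + 15.5 + 4.6 = 59.9
6. 1.35(29.5) + 1.3(15.4) + 0.3(10.3) + 0.2(2.0) = 39.8 + 20.0 + 3.1 + 0.4 = 63.3
7. 1.35(29.5) + 0.8(1.6) + 0.3(15.9) = 39.8 + 1.3 + 4.8 = 45.9
8. 0.9(29.5) - 0.8(1.6) = 26.6 - 1.3 = 25.3
The largest value is 70.8 kN/m from combination 4.

Combination 4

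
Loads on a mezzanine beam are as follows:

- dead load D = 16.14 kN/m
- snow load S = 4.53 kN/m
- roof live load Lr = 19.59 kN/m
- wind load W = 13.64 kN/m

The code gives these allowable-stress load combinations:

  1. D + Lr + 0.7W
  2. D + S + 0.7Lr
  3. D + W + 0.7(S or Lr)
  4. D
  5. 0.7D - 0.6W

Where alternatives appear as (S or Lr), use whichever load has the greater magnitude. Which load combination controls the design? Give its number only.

Combination 1

(S or Lr) → Lr = 19.59 kN/m.
1. 1.0(16.14) + 1.0(19.59) + 0.7(13.64) = 45.28
2. 1.0(16.14) + 1.0(4.53) + 0.7(19.59) = 34.38
3. 1.0(16.14) + 1.0(13.64) + 0.7(19.59) = 43.49
4. 1.0(16.14) = 16.14
5. 0.7(16.14) - 0.6(13.64) = 3.11
The largest value is 45.28 kN/m from combination 1.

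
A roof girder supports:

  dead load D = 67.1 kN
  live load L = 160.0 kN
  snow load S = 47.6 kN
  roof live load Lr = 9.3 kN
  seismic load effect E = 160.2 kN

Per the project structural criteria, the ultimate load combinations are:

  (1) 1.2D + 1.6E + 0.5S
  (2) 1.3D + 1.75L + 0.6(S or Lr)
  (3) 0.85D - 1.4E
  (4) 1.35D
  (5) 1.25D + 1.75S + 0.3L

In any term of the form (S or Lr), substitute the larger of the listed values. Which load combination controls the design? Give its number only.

(S or Lr) → S = 47.6 kN.
(1) 1.2(67.1) + 1.6(160.2) + 0.5(47.6) = 360.64
(2) 1.3(67.1) + 1.75(160.0) + 0.6(47.6) = 395.79
(3) 0.85(67.1) - 1.4(160.2) = -167.25
(4) 1.35(67.1) = 90.59
(5) 1.25(67.1) + 1.75(47.6) + 0.3(160.0) = 215.18
The largest value is 395.79 kN from combination 2.

Combination 2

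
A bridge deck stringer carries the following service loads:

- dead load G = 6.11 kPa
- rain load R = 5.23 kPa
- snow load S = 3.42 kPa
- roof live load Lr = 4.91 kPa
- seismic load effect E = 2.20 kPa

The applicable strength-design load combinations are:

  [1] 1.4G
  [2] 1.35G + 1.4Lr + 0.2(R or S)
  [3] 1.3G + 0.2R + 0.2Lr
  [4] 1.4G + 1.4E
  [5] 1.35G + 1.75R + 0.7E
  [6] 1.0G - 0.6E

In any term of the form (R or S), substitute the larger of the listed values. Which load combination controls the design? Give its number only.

Combination 5

(R or S) → R = 5.23 kPa.
[1] 1.4(6.11) = 8.55
[2] 1.35(6.11) + 1.4(4.91) + 0.2(5.23) = 8.25 + 6.87 + 1.05 = 16.17
[3] 1.3(6.11) + 0.2(5.23) + 0.2(4.91) = 7.94 + 1.05 + 0.98 = 9.97
[4] 1.4(6.11) + 1.4(2.20) = 8.55 + 3.08 = 11.63
[5] 1.35(6.11) + 1.75(5.23) + 0.7(2.20) = 8.25 + 9.15 + 1.54 = 18.94
[6] 1.0(6.11) - 0.6(2.20) = 6.11 - 1.32 = 4.79
The largest value is 18.94 kPa from combination 5.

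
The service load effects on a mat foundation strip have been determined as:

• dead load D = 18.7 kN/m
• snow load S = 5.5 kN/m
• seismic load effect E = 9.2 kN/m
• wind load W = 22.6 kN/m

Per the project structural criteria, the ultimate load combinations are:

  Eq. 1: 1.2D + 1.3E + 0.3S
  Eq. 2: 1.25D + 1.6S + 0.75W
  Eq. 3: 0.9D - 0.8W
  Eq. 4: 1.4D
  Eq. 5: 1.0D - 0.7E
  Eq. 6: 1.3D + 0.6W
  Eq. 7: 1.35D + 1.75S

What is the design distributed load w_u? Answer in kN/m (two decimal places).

49.13 kN/m

Eq. 1: 1.2(18.7) + 1.3(9.2) + 0.3(5.5) = 22.44 + 11.96 + 1.65 = 36.05
Eq. 2: 1.25(18.7) + 1.6(5.5) + 0.75(22.6) = 23.38 + 8.80 + 16.95 = 49.13
Eq. 3: 0.9(18.7) - 0.8(22.6) = 16.83 - 18.08 = -1.25
Eq. 4: 1.4(18.7) = 26.18
Eq. 5: 1.0(18.7) - 0.7(9.2) = 18.70 - 6.44 = 12.26
Eq. 6: 1.3(18.7) + 0.6(22.6) = 24.31 + 13.56 = 37.87
Eq. 7: 1.35(18.7) + 1.75(5.5) = 34.87
The controlling combination is 2, giving 49.13 kN/m.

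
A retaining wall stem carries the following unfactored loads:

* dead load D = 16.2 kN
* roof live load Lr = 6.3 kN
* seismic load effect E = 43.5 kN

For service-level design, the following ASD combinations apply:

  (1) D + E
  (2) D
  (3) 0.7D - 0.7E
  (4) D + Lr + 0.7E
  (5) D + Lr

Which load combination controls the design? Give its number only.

(1) 1.0(16.2) + 1.0(43.5) = 59.7
(2) 1.0(16.2) = 16.2
(3) 0.7(16.2) - 0.7(43.5) = -19.1
(4) 1.0(16.2) + 1.0(6.3) + 0.7(43.5) = 53.0
(5) 1.0(16.2) + 1.0(6.3) = 22.5
The largest value is 59.7 kN from combination 1.

Combination 1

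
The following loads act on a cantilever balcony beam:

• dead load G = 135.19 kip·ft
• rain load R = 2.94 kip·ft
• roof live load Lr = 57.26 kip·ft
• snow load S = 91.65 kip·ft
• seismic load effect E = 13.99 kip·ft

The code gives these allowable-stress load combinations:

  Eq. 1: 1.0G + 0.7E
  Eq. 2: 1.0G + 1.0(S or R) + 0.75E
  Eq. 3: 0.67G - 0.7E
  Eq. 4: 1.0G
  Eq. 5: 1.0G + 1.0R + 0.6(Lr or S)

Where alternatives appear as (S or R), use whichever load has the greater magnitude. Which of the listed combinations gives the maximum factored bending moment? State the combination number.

(S or R) → S = 91.65 kip·ft; (Lr or S) → S = 91.65 kip·ft.
Eq. 1: 1.0(135.19) + 0.7(13.99) = 135.19 + 9.79 = 144.98
Eq. 2: 1.0(135.19) + 1.0(91.65) + 0.75(13.99) = 135.19 + 91.65 + 10.49 = 237.33
Eq. 3: 0.67(135.19) - 0.7(13.99) = 80.78
Eq. 4: 1.0(135.19) = 135.19
Eq. 5: 1.0(135.19) + 1.0(2.94) + 0.6(91.65) = 135.19 + 2.94 + 54.99 = 193.12
The largest value is 237.33 kip·ft from combination 2.

Combination 2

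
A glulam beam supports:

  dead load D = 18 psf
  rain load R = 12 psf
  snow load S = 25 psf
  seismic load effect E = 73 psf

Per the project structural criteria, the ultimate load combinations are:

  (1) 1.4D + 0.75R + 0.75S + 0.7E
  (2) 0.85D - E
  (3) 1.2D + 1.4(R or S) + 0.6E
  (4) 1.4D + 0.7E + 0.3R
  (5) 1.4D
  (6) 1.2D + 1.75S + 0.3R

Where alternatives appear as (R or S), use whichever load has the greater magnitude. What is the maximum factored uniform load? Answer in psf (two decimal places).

104.05 psf

(R or S) → S = 25 psf.
(1) 1.4(18) + 0.75(12) + 0.75(25) + 0.7(73) = 25.20 + 9.00 + 18.75 + 51.10 = 104.05
(2) 0.85(18) - 1.0(73) = 15.30 - 73.00 = -57.70
(3) 1.2(18) + 1.4(25) + 0.6(73) = 21.60 + 35.00 + 43.80 = 100.40
(4) 1.4(18) + 0.7(73) + 0.3(12) = 25.20 + 51.10 + 3.60 = 79.90
(5) 1.4(18) = 25.20
(6) 1.2(18) + 1.75(25) + 0.3(12) = 21.60 + 43.75 + 3.60 = 68.95
Maximum is from combination 1.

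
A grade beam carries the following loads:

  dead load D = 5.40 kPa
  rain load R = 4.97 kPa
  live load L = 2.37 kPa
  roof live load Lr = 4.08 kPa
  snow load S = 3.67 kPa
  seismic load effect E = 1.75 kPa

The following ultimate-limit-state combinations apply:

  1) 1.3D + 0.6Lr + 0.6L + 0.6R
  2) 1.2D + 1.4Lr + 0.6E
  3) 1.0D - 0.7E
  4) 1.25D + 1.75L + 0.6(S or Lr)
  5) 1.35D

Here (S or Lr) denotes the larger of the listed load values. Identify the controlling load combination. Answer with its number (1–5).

Combination 1

(S or Lr) → Lr = 4.08 kPa.
1) 1.3(5.40) + 0.6(4.08) + 0.6(2.37) + 0.6(4.97) = 7.02 + 2.45 + 1.42 + 2.98 = 13.87
2) 1.2(5.40) + 1.4(4.08) + 0.6(1.75) = 6.48 + 5.71 + 1.05 = 13.24
3) 1.0(5.40) - 0.7(1.75) = 4.18
4) 1.25(5.40) + 1.75(2.37) + 0.6(4.08) = 6.75 + 4.15 + 2.45 = 13.35
5) 1.35(5.40) = 7.29
The largest value is 13.87 kPa from combination 1.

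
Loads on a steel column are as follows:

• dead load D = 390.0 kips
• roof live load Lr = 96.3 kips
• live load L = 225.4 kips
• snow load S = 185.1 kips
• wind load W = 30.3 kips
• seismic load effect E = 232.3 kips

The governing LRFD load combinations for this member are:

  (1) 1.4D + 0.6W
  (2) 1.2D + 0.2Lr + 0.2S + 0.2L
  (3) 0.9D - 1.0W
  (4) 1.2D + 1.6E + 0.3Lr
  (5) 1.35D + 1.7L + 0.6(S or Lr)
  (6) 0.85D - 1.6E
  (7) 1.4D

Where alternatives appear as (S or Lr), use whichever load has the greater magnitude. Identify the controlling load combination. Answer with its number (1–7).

(S or Lr) → S = 185.1 kips.
(1) 1.4(390.0) + 0.6(30.3) = 546.00 + 18.18 = 564.18
(2) 1.2(390.0) + 0.2(96.3) + 0.2(185.1) + 0.2(225.4) = 468.00 + 19.26 + 37.02 + 45.08 = 569.36
(3) 0.9(390.0) - 1.0(30.3) = 351.00 - 30.30 = 320.70
(4) 1.2(390.0) + 1.6(232.3) + 0.3(96.3) = 468.00 + 371.68 + 28.89 = 868.57
(5) 1.35(390.0) + 1.7(225.4) + 0.6(185.1) = 526.50 + 383.18 + 111.06 = 1020.74
(6) 0.85(390.0) - 1.6(232.3) = 331.50 - 371.68 = -40.18
(7) 1.4(390.0) = 546.00
The largest value is 1020.74 kips from combination 5.

Combination 5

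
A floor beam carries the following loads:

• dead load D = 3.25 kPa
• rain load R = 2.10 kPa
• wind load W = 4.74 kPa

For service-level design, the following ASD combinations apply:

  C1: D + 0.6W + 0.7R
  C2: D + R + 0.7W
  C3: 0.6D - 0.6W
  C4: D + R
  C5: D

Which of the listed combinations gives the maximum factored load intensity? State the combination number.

Combination 2

C1: 1.0(3.25) + 0.6(4.74) + 0.7(2.10) = 3.25 + 2.84 + 1.47 = 7.56
C2: 1.0(3.25) + 1.0(2.10) + 0.7(4.74) = 3.25 + 2.10 + 3.32 = 8.67
C3: 0.6(3.25) - 0.6(4.74) = 1.95 - 2.84 = -0.89
C4: 1.0(3.25) + 1.0(2.10) = 3.25 + 2.10 = 5.35
C5: 1.0(3.25) = 3.25
The largest value is 8.67 kPa from combination 2.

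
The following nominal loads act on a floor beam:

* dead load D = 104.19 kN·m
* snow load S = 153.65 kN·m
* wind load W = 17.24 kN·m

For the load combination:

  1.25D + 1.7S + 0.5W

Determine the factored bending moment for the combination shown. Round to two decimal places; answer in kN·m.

1.25(104.19) + 1.7(153.65) + 0.5(17.24) = 400.06
M_u = 400.06 kN·m.

400.06 kN·m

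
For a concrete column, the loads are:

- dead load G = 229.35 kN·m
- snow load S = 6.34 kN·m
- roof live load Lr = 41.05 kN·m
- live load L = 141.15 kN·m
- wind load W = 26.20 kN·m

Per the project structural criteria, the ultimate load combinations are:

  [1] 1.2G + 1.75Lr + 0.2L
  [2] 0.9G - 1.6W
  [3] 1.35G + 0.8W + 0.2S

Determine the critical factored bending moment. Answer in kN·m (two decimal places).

375.29 kN·m

[1] 1.2(229.35) + 1.75(41.05) + 0.2(141.15) = 275.22 + 71.84 + 28.23 = 375.29
[2] 0.9(229.35) - 1.6(26.20) = 206.42 - 41.92 = 164.50
[3] 1.35(229.35) + 0.8(26.20) + 0.2(6.34) = 309.62 + 20.96 + 1.27 = 331.85
Maximum is from combination 1.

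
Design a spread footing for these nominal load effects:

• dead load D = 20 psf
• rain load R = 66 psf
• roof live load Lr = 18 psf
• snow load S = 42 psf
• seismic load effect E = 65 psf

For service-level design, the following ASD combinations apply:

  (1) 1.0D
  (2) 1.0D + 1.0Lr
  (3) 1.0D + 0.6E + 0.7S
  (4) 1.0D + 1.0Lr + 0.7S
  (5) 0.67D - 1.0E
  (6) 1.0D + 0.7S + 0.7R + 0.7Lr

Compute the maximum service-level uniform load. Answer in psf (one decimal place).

(1) 1.0(20) = 20.0
(2) 1.0(20) + 1.0(18) = 20.0 + 18.0 = 38.0
(3) 1.0(20) + 0.6(65) + 0.7(42) = 20.0 + 39.0 + 29.4 = 88.4
(4) 1.0(20) + 1.0(18) + 0.7(42) = 20.0 + 18.0 + 29.4 = 67.4
(5) 0.67(20) - 1.0(65) = 13.4 - 65.0 = -51.6
(6) 1.0(20) + 0.7(42) + 0.7(66) + 0.7(18) = 20.0 + 29.4 + 46.2 + 12.6 = 108.2
The controlling combination is 6, giving 108.2 psf.

108.2 psf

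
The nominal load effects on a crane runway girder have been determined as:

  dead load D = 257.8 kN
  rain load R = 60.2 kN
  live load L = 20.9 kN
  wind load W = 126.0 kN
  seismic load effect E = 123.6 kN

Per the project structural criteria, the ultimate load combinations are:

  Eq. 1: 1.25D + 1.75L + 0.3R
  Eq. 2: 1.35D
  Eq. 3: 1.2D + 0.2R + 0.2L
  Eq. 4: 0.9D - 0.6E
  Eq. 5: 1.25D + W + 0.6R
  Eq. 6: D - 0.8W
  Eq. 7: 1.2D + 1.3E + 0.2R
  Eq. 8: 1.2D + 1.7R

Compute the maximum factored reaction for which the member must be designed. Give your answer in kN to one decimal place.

Eq. 1: 1.25(257.8) + 1.75(20.9) + 0.3(60.2) = 376.9
Eq. 2: 1.35(257.8) = 348.0
Eq. 3: 1.2(257.8) + 0.2(60.2) + 0.2(20.9) = 309.4 + 12.0 + 4.2 = 325.6
Eq. 4: 0.9(257.8) - 0.6(123.6) = 157.9
Eq. 5: 1.25(257.8) + 1.0(126.0) + 0.6(60.2) = 322.3 + 126.0 + 36.1 = 484.4
Eq. 6: 1.0(257.8) - 0.8(126.0) = 257.8 - 100.8 = 157.0
Eq. 7: 1.2(257.8) + 1.3(123.6) + 0.2(60.2) = 309.4 + 160.7 + 12.0 = 482.1
Eq. 8: 1.2(257.8) + 1.7(60.2) = 309.4 + 102.3 = 411.7
Combination 5 governs: V_u = 484.4 kN.

484.4 kN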